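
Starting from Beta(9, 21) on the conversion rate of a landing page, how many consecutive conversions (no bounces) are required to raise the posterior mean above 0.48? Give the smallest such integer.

k = 11

After k conversions and 0 bounces the posterior is Beta(9+k, 21), with mean (9+k)/(9+21+k).
Set (9+k)/(30+k) > 0.48 and solve: k > (0.48·30 − 9)/(1 − 0.48) = 10.385.
The smallest integer exceeding 10.385 is 11, and checking k=11: (20)/(41) = 0.4878 > 0.48.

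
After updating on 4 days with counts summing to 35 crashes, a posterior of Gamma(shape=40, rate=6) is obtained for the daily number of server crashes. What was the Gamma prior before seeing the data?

Gamma(shape=5, rate=2)

Gamma–Poisson conjugacy: posterior shape = α + Σxᵢ, posterior rate = β + n.
So α = 40 − 35 = 5 and β = 6 − 4 = 2.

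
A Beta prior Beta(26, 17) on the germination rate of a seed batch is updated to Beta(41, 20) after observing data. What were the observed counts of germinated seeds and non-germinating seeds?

Under Beta–binomial conjugacy the posterior parameters are (α+s, β+f).
Match parameters: s=41−26=15, f=20−17=3.

15 germinated seeds and 3 non-germinating seeds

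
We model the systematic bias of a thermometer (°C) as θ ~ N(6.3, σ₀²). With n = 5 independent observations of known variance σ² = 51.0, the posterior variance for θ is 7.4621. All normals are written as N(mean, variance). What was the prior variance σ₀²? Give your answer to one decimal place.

σ₀² = 27.8

For the Normal–Normal model with known σ², precisions add: τ_n = τ₀ + n/σ².
So 1/σ₀² = 1/7.4621 − 5/51.0 = 0.134011 − 0.098039 = 0.035972.
Hence σ₀² = 1/0.035972 ≈ 27.8.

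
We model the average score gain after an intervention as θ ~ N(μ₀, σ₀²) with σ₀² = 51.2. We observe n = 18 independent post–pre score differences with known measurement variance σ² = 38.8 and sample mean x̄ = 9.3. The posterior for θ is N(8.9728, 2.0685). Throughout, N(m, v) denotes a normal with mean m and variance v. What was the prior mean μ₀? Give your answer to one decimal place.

μ₀ = 1.2

The posterior mean is a precision-weighted average: μ_n = (τ₀μ₀ + τ_data·x̄)/(τ₀+τ_data), with τ₀=1/σ₀² and τ_data=n/σ².
Here τ₀ = 1/51.2 = 0.019531 and τ_data = 18/38.8 = 0.463918, so τ_n = 0.483449.
Rearranging for μ₀: μ₀ = (μ_n·τ_n − τ_data·x̄)/τ₀ = (8.9728·0.483449 − 0.463918·9.3) / 0.019531 = 0.023454/0.019531 ≈ 1.2.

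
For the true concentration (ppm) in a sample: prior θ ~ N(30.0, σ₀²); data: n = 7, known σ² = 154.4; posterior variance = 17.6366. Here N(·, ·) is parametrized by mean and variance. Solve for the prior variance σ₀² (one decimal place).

Posterior precision equals prior precision plus data precision: 1/σ_n² = 1/σ₀² + n/σ².
So 1/σ₀² = 1/17.6366 − 7/154.4 = 0.056700 − 0.045337 = 0.011363.
Hence σ₀² = 1/0.011363 ≈ 88.0.

σ₀² = 88.0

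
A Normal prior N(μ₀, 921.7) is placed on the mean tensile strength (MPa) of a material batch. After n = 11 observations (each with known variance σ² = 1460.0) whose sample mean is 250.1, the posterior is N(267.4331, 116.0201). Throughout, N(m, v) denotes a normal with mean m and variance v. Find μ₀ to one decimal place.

μ₀ = 387.8

With known observation variance, the Normal–Normal posterior has precision τ_n = τ₀ + n/σ² and mean μ_n = (τ₀μ₀ + (n/σ²)x̄)/τ_n.
Here τ₀ = 1/921.7 = 0.001085 and τ_data = 11/1460.0 = 0.007534, so τ_n = 0.008619.
Rearranging for μ₀: μ₀ = (μ_n·τ_n − τ_data·x̄)/τ₀ = (267.4331·0.008619 − 0.007534·250.1) / 0.001085 = 0.420752/0.001085 ≈ 387.8.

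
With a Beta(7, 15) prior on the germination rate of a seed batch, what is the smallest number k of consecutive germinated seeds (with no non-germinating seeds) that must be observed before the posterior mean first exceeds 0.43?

After k germinated seeds and 0 non-germinating seeds the posterior is Beta(7+k, 15), with mean (7+k)/(7+15+k).
Set (7+k)/(22+k) > 0.43 and solve: k > (0.43·22 − 7)/(1 − 0.43) = 4.316.
The smallest integer exceeding 4.316 is 5, and checking k=5: (12)/(27) = 0.4444 > 0.43.

k = 5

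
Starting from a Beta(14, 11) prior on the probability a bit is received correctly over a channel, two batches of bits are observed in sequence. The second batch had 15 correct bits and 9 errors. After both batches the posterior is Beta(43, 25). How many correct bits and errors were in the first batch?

Sequential conjugate updates are equivalent to a single update on the pooled data, so total successes = posterior α − prior α and total failures = posterior β − prior β.
Total across both batches: 43−14=29 correct bits, 25−11=14 errors.
Subtract the second batch: 29−15=14 correct bits and 14−9=5 errors.

14 correct bits and 5 errors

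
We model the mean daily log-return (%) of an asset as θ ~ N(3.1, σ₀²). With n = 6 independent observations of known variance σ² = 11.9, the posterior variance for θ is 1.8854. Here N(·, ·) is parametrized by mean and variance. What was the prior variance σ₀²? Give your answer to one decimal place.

σ₀² = 38.2

Posterior precision equals prior precision plus data precision: 1/σ_n² = 1/σ₀² + n/σ².
So 1/σ₀² = 1/1.8854 − 6/11.9 = 0.530391 − 0.504202 = 0.026189.
Hence σ₀² = 1/0.026189 ≈ 38.2.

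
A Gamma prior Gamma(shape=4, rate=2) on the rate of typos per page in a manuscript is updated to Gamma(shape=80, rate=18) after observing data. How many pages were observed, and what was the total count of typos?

n = 16 pages with total 76 typos

Gamma–Poisson conjugacy: posterior shape = α + Σxᵢ, posterior rate = β + n.
Matching: Σxᵢ = 80 − 4 = 76 and n = 18 − 2 = 16.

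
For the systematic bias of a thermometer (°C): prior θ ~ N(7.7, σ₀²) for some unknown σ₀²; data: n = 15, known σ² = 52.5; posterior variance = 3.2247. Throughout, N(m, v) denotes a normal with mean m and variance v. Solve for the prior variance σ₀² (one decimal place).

For the Normal–Normal model with known σ², precisions add: τ_n = τ₀ + n/σ².
So 1/σ₀² = 1/3.2247 − 15/52.5 = 0.310106 − 0.285714 = 0.024392.
Hence σ₀² = 1/0.024392 ≈ 41.0.

σ₀² = 41.0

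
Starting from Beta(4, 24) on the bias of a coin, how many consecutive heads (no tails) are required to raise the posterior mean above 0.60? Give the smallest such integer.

k = 33

After k heads and 0 tails the posterior is Beta(4+k, 24), with mean (4+k)/(4+24+k).
Set (4+k)/(28+k) > 0.60 and solve: k > (0.60·28 − 4)/(1 − 0.60) = 32.000.
The smallest integer exceeding 32.000 is 33, and checking k=33: (37)/(61) = 0.6066 > 0.60.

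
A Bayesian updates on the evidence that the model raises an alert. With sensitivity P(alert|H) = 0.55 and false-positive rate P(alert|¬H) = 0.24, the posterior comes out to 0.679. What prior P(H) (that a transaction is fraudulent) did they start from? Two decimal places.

P(H) = 0.48

In odds form, posterior odds = prior odds × likelihood ratio, so prior odds = posterior odds ÷ LR.
Posterior odds = 0.679/(1−0.679) = 2.1153. LR = 0.55/0.24 = 2.2917.
Prior odds = 2.1153/2.2917 = 0.9230, so P(H) = 0.9230/(1+0.9230) ≈ 0.48.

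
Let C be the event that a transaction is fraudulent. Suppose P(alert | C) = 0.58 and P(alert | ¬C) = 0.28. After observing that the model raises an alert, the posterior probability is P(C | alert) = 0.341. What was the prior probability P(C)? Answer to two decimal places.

In odds form, posterior odds = prior odds × likelihood ratio, so prior odds = posterior odds ÷ LR.
Posterior odds = 0.341/(1−0.341) = 0.5175. LR = 0.58/0.28 = 2.0714.
Prior odds = 0.5175/2.0714 = 0.2498, so P(C) = 0.2498/(1+0.2498) ≈ 0.20.

P(C) = 0.20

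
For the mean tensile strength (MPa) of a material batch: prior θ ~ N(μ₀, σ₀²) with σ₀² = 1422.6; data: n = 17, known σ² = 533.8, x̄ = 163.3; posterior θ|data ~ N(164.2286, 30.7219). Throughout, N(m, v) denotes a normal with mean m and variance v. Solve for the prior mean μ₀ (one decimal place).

μ₀ = 206.3

With known observation variance, the Normal–Normal posterior has precision τ_n = τ₀ + n/σ² and mean μ_n = (τ₀μ₀ + (n/σ²)x̄)/τ_n.
Here τ₀ = 1/1422.6 = 0.000703 and τ_data = 17/533.8 = 0.031847, so τ_n = 0.032550.
Rearranging for μ₀: μ₀ = (μ_n·τ_n − τ_data·x̄)/τ₀ = (164.2286·0.032550 − 0.031847·163.3) / 0.000703 = 0.145026/0.000703 ≈ 206.3.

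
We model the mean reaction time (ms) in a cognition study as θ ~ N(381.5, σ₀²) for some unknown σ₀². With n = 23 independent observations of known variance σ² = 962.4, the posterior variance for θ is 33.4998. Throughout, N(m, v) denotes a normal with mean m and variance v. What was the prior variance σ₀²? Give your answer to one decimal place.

For the Normal–Normal model with known σ², precisions add: τ_n = τ₀ + n/σ².
So 1/σ₀² = 1/33.4998 − 23/962.4 = 0.029851 − 0.023899 = 0.005952.
Hence σ₀² = 1/0.005952 ≈ 168.0.

σ₀² = 168.0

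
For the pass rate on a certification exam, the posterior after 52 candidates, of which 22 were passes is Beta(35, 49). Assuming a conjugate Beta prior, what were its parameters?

Beta(13, 19)

Under Beta–binomial conjugacy the posterior parameters are (a+s, b+f).
So a = 35 − 22 = 13 and b = 49 − 30 = 19.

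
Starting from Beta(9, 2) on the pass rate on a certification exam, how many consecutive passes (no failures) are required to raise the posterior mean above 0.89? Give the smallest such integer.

k = 8

After k passes and 0 failures the posterior is Beta(9+k, 2), with mean (9+k)/(9+2+k).
Set (9+k)/(11+k) > 0.89 and solve: k > (0.89·11 − 9)/(1 − 0.89) = 7.182.
The smallest integer exceeding 7.182 is 8, and checking k=8: (17)/(19) = 0.8947 > 0.89.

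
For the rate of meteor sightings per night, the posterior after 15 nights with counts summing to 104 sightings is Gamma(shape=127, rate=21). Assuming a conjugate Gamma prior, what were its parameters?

Gamma(shape=23, rate=6)

Gamma–Poisson conjugacy: posterior shape = α + Σxᵢ, posterior rate = β + n.
So α = 127 − 104 = 23 and β = 21 − 15 = 6.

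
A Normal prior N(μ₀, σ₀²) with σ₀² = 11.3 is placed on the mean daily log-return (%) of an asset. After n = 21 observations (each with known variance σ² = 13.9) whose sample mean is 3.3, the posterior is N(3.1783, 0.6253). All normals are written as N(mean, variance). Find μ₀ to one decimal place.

μ₀ = 1.1

With known observation variance, the Normal–Normal posterior has precision τ_n = τ₀ + n/σ² and mean μ_n = (τ₀μ₀ + (n/σ²)x̄)/τ_n.
Here τ₀ = 1/11.3 = 0.088496 and τ_data = 21/13.9 = 1.510791, so τ_n = 1.599287.
Rearranging for μ₀: μ₀ = (μ_n·τ_n − τ_data·x̄)/τ₀ = (3.1783·1.599287 − 1.510791·3.3) / 0.088496 = 0.097404/0.088496 ≈ 1.1.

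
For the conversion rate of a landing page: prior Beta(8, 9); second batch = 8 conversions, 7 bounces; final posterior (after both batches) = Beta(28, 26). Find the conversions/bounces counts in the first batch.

Because Beta–binomial updating is additive in the counts, the combined data contributed (α_post−α_prior, β_post−β_prior) successes and failures.
Total across both batches: 28−8=20 conversions, 26−9=17 bounces.
Subtract the second batch: 20−8=12 conversions and 17−7=10 bounces.

12 conversions and 10 bounces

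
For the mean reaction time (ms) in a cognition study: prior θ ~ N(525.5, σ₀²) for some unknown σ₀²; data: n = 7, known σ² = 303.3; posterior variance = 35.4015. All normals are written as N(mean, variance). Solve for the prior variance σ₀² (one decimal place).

σ₀² = 193.5

Posterior precision equals prior precision plus data precision: 1/σ_n² = 1/σ₀² + n/σ².
So 1/σ₀² = 1/35.4015 − 7/303.3 = 0.028247 − 0.023079 = 0.005168.
Hence σ₀² = 1/0.005168 ≈ 193.5.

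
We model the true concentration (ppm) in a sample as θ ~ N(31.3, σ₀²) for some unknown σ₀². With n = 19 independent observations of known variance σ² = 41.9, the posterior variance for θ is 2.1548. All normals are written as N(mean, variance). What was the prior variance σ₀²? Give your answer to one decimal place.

σ₀² = 94.2

For the Normal–Normal model with known σ², precisions add: τ_n = τ₀ + n/σ².
So 1/σ₀² = 1/2.1548 − 19/41.9 = 0.464080 − 0.453461 = 0.010619.
Hence σ₀² = 1/0.010619 ≈ 94.2.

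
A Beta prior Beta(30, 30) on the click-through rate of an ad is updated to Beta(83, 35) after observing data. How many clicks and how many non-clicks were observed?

53 clicks and 5 non-clicks

Beta is conjugate to the binomial likelihood: posterior = Beta(α+s, β+f).
Match parameters: s=83−30=53, f=35−30=5.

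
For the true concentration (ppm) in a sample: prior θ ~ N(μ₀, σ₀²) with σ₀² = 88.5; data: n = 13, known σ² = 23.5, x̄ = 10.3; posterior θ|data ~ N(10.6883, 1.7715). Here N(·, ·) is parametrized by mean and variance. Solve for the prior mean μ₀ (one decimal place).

The posterior mean is a precision-weighted average: μ_n = (τ₀μ₀ + τ_data·x̄)/(τ₀+τ_data), with τ₀=1/σ₀² and τ_data=n/σ².
Here τ₀ = 1/88.5 = 0.011299 and τ_data = 13/23.5 = 0.553191, so τ_n = 0.564490.
Rearranging for μ₀: μ₀ = (μ_n·τ_n − τ_data·x̄)/τ₀ = (10.6883·0.564490 − 0.553191·10.3) / 0.011299 = 0.335571/0.011299 ≈ 29.7.

μ₀ = 29.7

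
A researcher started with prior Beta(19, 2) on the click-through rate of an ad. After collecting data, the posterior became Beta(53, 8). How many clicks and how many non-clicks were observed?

34 clicks and 6 non-clicks

Beta is conjugate to the binomial likelihood: posterior = Beta(a+s, b+f).
So s = 53 − 19 = 34 and f = 8 − 2 = 6.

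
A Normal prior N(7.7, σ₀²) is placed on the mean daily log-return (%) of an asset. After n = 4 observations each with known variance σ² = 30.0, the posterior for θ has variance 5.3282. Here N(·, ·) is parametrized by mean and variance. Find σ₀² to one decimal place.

Posterior precision equals prior precision plus data precision: 1/σ_n² = 1/σ₀² + n/σ².
So 1/σ₀² = 1/5.3282 − 4/30.0 = 0.187681 − 0.133333 = 0.054348.
Hence σ₀² = 1/0.054348 ≈ 18.4.

σ₀² = 18.4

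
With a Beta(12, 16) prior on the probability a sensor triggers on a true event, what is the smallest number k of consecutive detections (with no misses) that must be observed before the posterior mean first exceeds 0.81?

k = 57

After k detections and 0 misses the posterior is Beta(12+k, 16), with mean (12+k)/(12+16+k).
Set (12+k)/(28+k) > 0.81 and solve: k > (0.81·28 − 12)/(1 − 0.81) = 56.211.
The smallest integer exceeding 56.211 is 57.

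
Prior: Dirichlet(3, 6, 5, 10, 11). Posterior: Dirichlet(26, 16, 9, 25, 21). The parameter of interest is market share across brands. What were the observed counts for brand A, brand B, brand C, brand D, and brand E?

For a Dirichlet(α) prior with multinomial counts c, the posterior is Dirichlet(α + c) componentwise.
Counts are posterior − prior componentwise: 26−3=23, 16−6=10, 9−5=4, 25−10=15, 21−11=10.

counts (23, 10, 4, 15, 10)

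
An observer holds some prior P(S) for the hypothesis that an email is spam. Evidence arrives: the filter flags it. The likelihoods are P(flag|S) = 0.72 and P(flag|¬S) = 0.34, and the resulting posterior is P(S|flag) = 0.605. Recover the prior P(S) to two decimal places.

P(S) = 0.42

In odds form, posterior odds = prior odds × likelihood ratio, so prior odds = posterior odds ÷ LR.
Posterior odds = 0.605/(1−0.605) = 1.5316. LR = 0.72/0.34 = 2.1176.
Prior odds = 1.5316/2.1176 = 0.7233, so P(S) = 0.7233/(1+0.7233) ≈ 0.42.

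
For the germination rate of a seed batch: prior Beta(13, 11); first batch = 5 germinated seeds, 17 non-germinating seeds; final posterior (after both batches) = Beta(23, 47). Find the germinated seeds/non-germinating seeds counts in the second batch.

Sequential conjugate updates are equivalent to a single update on the pooled data, so total successes = posterior α − prior α and total failures = posterior β − prior β.
Total across both batches: 23−13=10 germinated seeds, 47−11=36 non-germinating seeds.
Subtract the first batch: 10−5=5 germinated seeds and 36−17=19 non-germinating seeds.

5 germinated seeds and 19 non-germinating seeds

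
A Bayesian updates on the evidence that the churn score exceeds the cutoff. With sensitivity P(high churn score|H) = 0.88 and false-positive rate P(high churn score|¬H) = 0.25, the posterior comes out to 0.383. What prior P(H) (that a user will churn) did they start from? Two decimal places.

Bayes' rule in odds form gives O(H|E) = O(H)·[P(E|H)/P(E|¬H)], hence O(H) = O(H|E)/LR.
Posterior odds = 0.383/(1−0.383) = 0.6207. LR = 0.88/0.25 = 3.5200.
Prior odds = 0.6207/3.5200 = 0.1763, so P(H) = 0.1763/(1+0.1763) ≈ 0.15.

P(H) = 0.15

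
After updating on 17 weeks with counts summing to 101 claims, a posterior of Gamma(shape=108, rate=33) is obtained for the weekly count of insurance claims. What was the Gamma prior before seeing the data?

Gamma–Poisson conjugacy: posterior shape = α + Σxᵢ, posterior rate = β + n.
So α = 108 − 101 = 7 and β = 33 − 17 = 16.

Gamma(shape=7, rate=16)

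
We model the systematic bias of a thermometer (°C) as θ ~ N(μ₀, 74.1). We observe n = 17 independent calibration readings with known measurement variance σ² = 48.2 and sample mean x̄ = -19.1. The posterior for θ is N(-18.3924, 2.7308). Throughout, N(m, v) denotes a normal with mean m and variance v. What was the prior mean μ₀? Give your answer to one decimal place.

The posterior mean is a precision-weighted average: μ_n = (τ₀μ₀ + τ_data·x̄)/(τ₀+τ_data), with τ₀=1/σ₀² and τ_data=n/σ².
Here τ₀ = 1/74.1 = 0.013495 and τ_data = 17/48.2 = 0.352697, so τ_n = 0.366192.
Rearranging for μ₀: μ₀ = (μ_n·τ_n − τ_data·x̄)/τ₀ = (-18.3924·0.366192 − 0.352697·-19.1) / 0.013495 = 0.001363/0.013495 ≈ 0.1.

μ₀ = 0.1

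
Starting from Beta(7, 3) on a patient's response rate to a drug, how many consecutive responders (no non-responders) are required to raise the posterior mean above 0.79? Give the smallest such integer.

After k responders and 0 non-responders the posterior is Beta(7+k, 3), with mean (7+k)/(7+3+k).
Set (7+k)/(10+k) > 0.79 and solve: k > (0.79·10 − 7)/(1 − 0.79) = 4.286.
The smallest integer exceeding 4.286 is 5.

k = 5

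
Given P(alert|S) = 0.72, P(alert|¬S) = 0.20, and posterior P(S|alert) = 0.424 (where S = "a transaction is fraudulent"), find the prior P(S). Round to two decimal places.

P(S) = 0.17

In odds form, posterior odds = prior odds × likelihood ratio, so prior odds = posterior odds ÷ LR.
Posterior odds = 0.424/(1−0.424) = 0.7361. LR = 0.72/0.20 = 3.6000.
Prior odds = 0.7361/3.6000 = 0.2045, so P(S) = 0.2045/(1+0.2045) ≈ 0.17.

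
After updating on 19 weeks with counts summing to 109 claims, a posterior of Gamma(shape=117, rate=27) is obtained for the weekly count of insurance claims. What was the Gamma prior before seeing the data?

Gamma(shape=8, rate=8)

A Gamma(α, β) prior (rate parametrization) on a Poisson rate with n observations summing to S gives posterior Gamma(α+S, β+n).
So α = 117 − 109 = 8 and β = 27 − 19 = 8.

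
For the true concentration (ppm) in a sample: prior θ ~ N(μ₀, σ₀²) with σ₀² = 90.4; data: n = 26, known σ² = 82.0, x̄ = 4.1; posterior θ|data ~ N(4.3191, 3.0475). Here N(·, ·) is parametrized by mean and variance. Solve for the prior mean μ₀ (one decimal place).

μ₀ = 10.6

The posterior mean is a precision-weighted average: μ_n = (τ₀μ₀ + τ_data·x̄)/(τ₀+τ_data), with τ₀=1/σ₀² and τ_data=n/σ².
Here τ₀ = 1/90.4 = 0.011062 and τ_data = 26/82.0 = 0.317073, so τ_n = 0.328135.
Rearranging for μ₀: μ₀ = (μ_n·τ_n − τ_data·x̄)/τ₀ = (4.3191·0.328135 − 0.317073·4.1) / 0.011062 = 0.117249/0.011062 ≈ 10.6.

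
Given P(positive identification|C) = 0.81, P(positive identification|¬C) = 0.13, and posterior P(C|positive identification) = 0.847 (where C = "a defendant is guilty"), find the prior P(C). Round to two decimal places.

Bayes' rule in odds form gives O(C|E) = O(C)·[P(E|C)/P(E|¬C)], hence O(C) = O(C|E)/LR.
Posterior odds = 0.847/(1−0.847) = 5.5359. LR = 0.81/0.13 = 6.2308.
Prior odds = 5.5359/6.2308 = 0.8885, so P(C) = 0.8885/(1+0.8885) ≈ 0.47.

P(C) = 0.47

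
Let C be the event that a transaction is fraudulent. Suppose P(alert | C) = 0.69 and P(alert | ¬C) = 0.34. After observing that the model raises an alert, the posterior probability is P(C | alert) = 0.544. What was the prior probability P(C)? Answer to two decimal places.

Bayes' rule in odds form gives O(C|E) = O(C)·[P(E|C)/P(E|¬C)], hence O(C) = O(C|E)/LR.
Posterior odds = 0.544/(1−0.544) = 1.1930. LR = 0.69/0.34 = 2.0294.
Prior odds = 1.1930/2.0294 = 0.5879, so P(C) = 0.5879/(1+0.5879) ≈ 0.37.

P(C) = 0.37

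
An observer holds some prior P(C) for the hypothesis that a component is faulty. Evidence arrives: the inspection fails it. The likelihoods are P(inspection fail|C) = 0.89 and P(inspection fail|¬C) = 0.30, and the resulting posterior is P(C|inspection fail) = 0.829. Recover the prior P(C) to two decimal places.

Bayes' rule in odds form gives O(C|E) = O(C)·[P(E|C)/P(E|¬C)], hence O(C) = O(C|E)/LR.
Posterior odds = 0.829/(1−0.829) = 4.8480. LR = 0.89/0.30 = 2.9667.
Prior odds = 4.8480/2.9667 = 1.6341, so P(C) = 1.6341/(1+1.6341) ≈ 0.62.

P(C) = 0.62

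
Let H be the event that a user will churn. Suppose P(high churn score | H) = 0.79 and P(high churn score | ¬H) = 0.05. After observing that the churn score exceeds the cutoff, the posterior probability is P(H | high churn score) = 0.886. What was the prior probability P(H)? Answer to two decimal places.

In odds form, posterior odds = prior odds × likelihood ratio, so prior odds = posterior odds ÷ LR.
Posterior odds = 0.886/(1−0.886) = 7.7719. LR = 0.79/0.05 = 15.8000.
Prior odds = 7.7719/15.8000 = 0.4919, so P(H) = 0.4919/(1+0.4919) ≈ 0.33.

P(H) = 0.33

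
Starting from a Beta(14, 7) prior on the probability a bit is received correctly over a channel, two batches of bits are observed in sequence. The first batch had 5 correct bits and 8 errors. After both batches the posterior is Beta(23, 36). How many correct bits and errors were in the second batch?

4 correct bits and 21 errors

Sequential conjugate updates are equivalent to a single update on the pooled data, so total successes = posterior α − prior α and total failures = posterior β − prior β.
Total across both batches: 23−14=9 correct bits, 36−7=29 errors.
Subtract the first batch: 9−5=4 correct bits and 29−8=21 errors.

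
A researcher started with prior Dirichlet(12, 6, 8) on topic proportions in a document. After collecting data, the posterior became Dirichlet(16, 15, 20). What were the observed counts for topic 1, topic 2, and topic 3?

counts (4, 9, 12)

For a Dirichlet(α) prior with multinomial counts c, the posterior is Dirichlet(α + c) componentwise.
Counts are posterior − prior componentwise: 16−12=4, 15−6=9, 20−8=12.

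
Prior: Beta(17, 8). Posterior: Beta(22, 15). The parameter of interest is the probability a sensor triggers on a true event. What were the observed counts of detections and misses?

5 detections and 7 misses

A Beta(a, b) prior with s successes and f failures in binomial data gives a Beta(a+s, b+f) posterior.
Match parameters: s=22−17=5, f=15−8=7.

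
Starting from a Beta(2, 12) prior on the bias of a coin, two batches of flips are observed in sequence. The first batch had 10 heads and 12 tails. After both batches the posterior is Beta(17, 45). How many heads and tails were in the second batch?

5 heads and 21 tails

Because Beta–binomial updating is additive in the counts, the combined data contributed (α_post−α_prior, β_post−β_prior) successes and failures.
Total across both batches: 17−2=15 heads, 45−12=33 tails.
Subtract the first batch: 15−10=5 heads and 33−12=21 tails.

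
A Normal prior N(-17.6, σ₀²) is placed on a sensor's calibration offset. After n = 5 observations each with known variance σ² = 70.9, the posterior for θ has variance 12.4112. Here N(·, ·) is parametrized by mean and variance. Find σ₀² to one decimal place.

Posterior precision equals prior precision plus data precision: 1/σ_n² = 1/σ₀² + n/σ².
So 1/σ₀² = 1/12.4112 − 5/70.9 = 0.080572 − 0.070522 = 0.010050.
Hence σ₀² = 1/0.010050 ≈ 99.5.

σ₀² = 99.5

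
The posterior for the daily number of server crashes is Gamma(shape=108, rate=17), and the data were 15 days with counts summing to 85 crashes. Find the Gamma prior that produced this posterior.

A Gamma(α, β) prior (rate parametrization) on a Poisson rate with n observations summing to S gives posterior Gamma(α+S, β+n).
So α = 108 − 85 = 23 and β = 17 − 15 = 2.

Gamma(shape=23, rate=2)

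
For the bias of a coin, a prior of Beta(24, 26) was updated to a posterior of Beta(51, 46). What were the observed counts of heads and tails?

27 heads and 20 tails

A Beta(a, b) prior with s successes and f failures in binomial data gives a Beta(a+s, b+f) posterior.
Match parameters: s=51−24=27, f=46−26=20.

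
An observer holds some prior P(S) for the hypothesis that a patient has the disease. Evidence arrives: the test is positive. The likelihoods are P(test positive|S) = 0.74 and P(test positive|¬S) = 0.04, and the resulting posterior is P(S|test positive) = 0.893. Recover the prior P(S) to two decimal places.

In odds form, posterior odds = prior odds × likelihood ratio, so prior odds = posterior odds ÷ LR.
Posterior odds = 0.893/(1−0.893) = 8.3458. LR = 0.74/0.04 = 18.5000.
Prior odds = 8.3458/18.5000 = 0.4511, so P(S) = 0.4511/(1+0.4511) ≈ 0.31.

P(S) = 0.31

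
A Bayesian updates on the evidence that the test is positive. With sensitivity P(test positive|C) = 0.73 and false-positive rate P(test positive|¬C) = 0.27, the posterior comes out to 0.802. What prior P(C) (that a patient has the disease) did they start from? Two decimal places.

P(C) = 0.60

In odds form, posterior odds = prior odds × likelihood ratio, so prior odds = posterior odds ÷ LR.
Posterior odds = 0.802/(1−0.802) = 4.0505. LR = 0.73/0.27 = 2.7037.
Prior odds = 4.0505/2.7037 = 1.4981, so P(C) = 1.4981/(1+1.4981) ≈ 0.60.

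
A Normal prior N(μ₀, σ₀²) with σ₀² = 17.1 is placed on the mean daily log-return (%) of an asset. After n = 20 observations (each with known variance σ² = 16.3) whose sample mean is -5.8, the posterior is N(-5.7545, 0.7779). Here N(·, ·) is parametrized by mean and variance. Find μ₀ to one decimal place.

The posterior mean is a precision-weighted average: μ_n = (τ₀μ₀ + τ_data·x̄)/(τ₀+τ_data), with τ₀=1/σ₀² and τ_data=n/σ².
Here τ₀ = 1/17.1 = 0.058480 and τ_data = 20/16.3 = 1.226994, so τ_n = 1.285474.
Rearranging for μ₀: μ₀ = (μ_n·τ_n − τ_data·x̄)/τ₀ = (-5.7545·1.285474 − 1.226994·-5.8) / 0.058480 = -0.280695/0.058480 ≈ -4.8.

μ₀ = -4.8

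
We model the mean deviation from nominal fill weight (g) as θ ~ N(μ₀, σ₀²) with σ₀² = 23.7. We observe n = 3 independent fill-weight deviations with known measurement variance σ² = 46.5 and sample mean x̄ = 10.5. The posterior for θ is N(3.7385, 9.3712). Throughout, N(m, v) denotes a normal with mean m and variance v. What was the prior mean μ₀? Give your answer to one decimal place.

μ₀ = -6.6

The posterior mean is a precision-weighted average: μ_n = (τ₀μ₀ + τ_data·x̄)/(τ₀+τ_data), with τ₀=1/σ₀² and τ_data=n/σ².
Here τ₀ = 1/23.7 = 0.042194 and τ_data = 3/46.5 = 0.064516, so τ_n = 0.106710.
Rearranging for μ₀: μ₀ = (μ_n·τ_n − τ_data·x̄)/τ₀ = (3.7385·0.106710 − 0.064516·10.5) / 0.042194 = -0.278483/0.042194 ≈ -6.6.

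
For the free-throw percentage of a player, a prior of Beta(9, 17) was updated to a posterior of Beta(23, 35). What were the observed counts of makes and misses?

14 makes and 18 misses

Beta is conjugate to the binomial likelihood: posterior = Beta(α+s, β+f).
Match parameters: s=23−9=14, f=35−17=18.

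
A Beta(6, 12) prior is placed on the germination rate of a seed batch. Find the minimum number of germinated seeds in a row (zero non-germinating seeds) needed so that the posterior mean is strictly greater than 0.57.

k = 10

After k germinated seeds and 0 non-germinating seeds the posterior is Beta(6+k, 12), with mean (6+k)/(6+12+k).
Set (6+k)/(18+k) > 0.57 and solve: k > (0.57·18 − 6)/(1 − 0.57) = 9.907.
The smallest integer exceeding 9.907 is 10.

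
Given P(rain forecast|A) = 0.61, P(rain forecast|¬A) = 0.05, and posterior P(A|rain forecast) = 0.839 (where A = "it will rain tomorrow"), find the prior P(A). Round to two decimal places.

P(A) = 0.30

In odds form, posterior odds = prior odds × likelihood ratio, so prior odds = posterior odds ÷ LR.
Posterior odds = 0.839/(1−0.839) = 5.2112. LR = 0.61/0.05 = 12.2000.
Prior odds = 5.2112/12.2000 = 0.4271, so P(A) = 0.4271/(1+0.4271) ≈ 0.30.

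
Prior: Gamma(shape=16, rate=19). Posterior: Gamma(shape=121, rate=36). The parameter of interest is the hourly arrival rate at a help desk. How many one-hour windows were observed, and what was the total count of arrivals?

n = 17 one-hour windows with total 105 arrivals

Gamma–Poisson conjugacy: posterior shape = α + Σxᵢ, posterior rate = β + n.
Matching: Σxᵢ = 121 − 16 = 105 and n = 36 − 19 = 17.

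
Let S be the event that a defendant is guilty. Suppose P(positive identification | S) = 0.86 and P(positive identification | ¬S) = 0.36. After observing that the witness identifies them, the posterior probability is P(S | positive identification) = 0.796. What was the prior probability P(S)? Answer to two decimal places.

In odds form, posterior odds = prior odds × likelihood ratio, so prior odds = posterior odds ÷ LR.
Posterior odds = 0.796/(1−0.796) = 3.9020. LR = 0.86/0.36 = 2.3889.
Prior odds = 3.9020/2.3889 = 1.6334, so P(S) = 1.6334/(1+1.6334) ≈ 0.62.

P(S) = 0.62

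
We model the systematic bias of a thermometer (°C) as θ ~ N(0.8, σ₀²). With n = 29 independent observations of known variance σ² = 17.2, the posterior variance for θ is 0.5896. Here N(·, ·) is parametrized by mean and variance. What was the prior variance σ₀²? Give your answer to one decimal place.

For the Normal–Normal model with known σ², precisions add: τ_n = τ₀ + n/σ².
So 1/σ₀² = 1/0.5896 − 29/17.2 = 1.696065 − 1.686047 = 0.010018.
Hence σ₀² = 1/0.010018 ≈ 99.8.

σ₀² = 99.8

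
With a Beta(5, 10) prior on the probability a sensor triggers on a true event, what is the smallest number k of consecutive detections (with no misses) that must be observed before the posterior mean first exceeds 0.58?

k = 9

After k detections and 0 misses the posterior is Beta(5+k, 10), with mean (5+k)/(5+10+k).
Set (5+k)/(15+k) > 0.58 and solve: k > (0.58·15 − 5)/(1 − 0.58) = 8.810.
The smallest integer exceeding 8.810 is 9, and checking k=9: (14)/(24) = 0.5833 > 0.58.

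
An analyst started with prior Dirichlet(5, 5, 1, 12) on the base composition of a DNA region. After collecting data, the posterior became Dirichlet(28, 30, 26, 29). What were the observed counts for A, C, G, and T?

For a Dirichlet(α) prior with multinomial counts c, the posterior is Dirichlet(α + c) componentwise.
Counts are posterior − prior componentwise: 28−5=23, 30−5=25, 26−1=25, 29−12=17.

counts (23, 25, 25, 17)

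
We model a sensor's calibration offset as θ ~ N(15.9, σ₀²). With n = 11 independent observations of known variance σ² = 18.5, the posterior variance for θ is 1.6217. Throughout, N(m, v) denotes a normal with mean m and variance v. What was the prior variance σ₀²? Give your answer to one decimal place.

Posterior precision equals prior precision plus data precision: 1/σ_n² = 1/σ₀² + n/σ².
So 1/σ₀² = 1/1.6217 − 11/18.5 = 0.616637 − 0.594595 = 0.022042.
Hence σ₀² = 1/0.022042 ≈ 45.4.

σ₀² = 45.4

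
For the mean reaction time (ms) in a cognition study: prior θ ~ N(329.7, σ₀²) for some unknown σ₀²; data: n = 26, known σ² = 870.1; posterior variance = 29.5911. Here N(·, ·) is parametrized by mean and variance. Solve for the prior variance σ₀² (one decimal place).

Posterior precision equals prior precision plus data precision: 1/σ_n² = 1/σ₀² + n/σ².
So 1/σ₀² = 1/29.5911 − 26/870.1 = 0.033794 − 0.029882 = 0.003912.
Hence σ₀² = 1/0.003912 ≈ 255.6.

σ₀² = 255.6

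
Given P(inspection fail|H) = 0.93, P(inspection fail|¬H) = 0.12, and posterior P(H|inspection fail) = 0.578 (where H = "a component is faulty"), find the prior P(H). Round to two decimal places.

P(H) = 0.15

In odds form, posterior odds = prior odds × likelihood ratio, so prior odds = posterior odds ÷ LR.
Posterior odds = 0.578/(1−0.578) = 1.3697. LR = 0.93/0.12 = 7.7500.
Prior odds = 1.3697/7.7500 = 0.1767, so P(H) = 0.1767/(1+0.1767) ≈ 0.15.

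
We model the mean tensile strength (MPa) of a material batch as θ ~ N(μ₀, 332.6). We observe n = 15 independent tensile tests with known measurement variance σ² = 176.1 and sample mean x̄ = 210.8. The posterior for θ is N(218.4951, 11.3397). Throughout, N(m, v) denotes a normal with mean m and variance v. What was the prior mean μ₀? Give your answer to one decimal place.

With known observation variance, the Normal–Normal posterior has precision τ_n = τ₀ + n/σ² and mean μ_n = (τ₀μ₀ + (n/σ²)x̄)/τ_n.
Here τ₀ = 1/332.6 = 0.003007 and τ_data = 15/176.1 = 0.085179, so τ_n = 0.088186.
Rearranging for μ₀: μ₀ = (μ_n·τ_n − τ_data·x̄)/τ₀ = (218.4951·0.088186 − 0.085179·210.8) / 0.003007 = 1.312476/0.003007 ≈ 436.5.

μ₀ = 436.5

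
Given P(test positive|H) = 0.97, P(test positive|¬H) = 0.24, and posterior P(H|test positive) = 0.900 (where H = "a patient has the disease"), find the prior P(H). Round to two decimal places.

In odds form, posterior odds = prior odds × likelihood ratio, so prior odds = posterior odds ÷ LR.
Posterior odds = 0.900/(1−0.900) = 9.0000. LR = 0.97/0.24 = 4.0417.
Prior odds = 9.0000/4.0417 = 2.2268, so P(H) = 2.2268/(1+2.2268) ≈ 0.69.

P(H) = 0.69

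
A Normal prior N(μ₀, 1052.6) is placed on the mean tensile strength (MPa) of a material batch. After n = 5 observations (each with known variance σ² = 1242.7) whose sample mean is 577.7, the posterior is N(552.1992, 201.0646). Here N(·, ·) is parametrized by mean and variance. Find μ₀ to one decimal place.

μ₀ = 444.2

The posterior mean is a precision-weighted average: μ_n = (τ₀μ₀ + τ_data·x̄)/(τ₀+τ_data), with τ₀=1/σ₀² and τ_data=n/σ².
Here τ₀ = 1/1052.6 = 0.000950 and τ_data = 5/1242.7 = 0.004023, so τ_n = 0.004973.
Rearranging for μ₀: μ₀ = (μ_n·τ_n − τ_data·x̄)/τ₀ = (552.1992·0.004973 − 0.004023·577.7) / 0.000950 = 0.422000/0.000950 ≈ 444.2.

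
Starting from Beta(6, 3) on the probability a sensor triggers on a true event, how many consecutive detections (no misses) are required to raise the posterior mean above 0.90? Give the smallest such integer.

After k detections and 0 misses the posterior is Beta(6+k, 3), with mean (6+k)/(6+3+k).
Set (6+k)/(9+k) > 0.90 and solve: k > (0.90·9 − 6)/(1 − 0.90) = 21.000.
The smallest integer exceeding 21.000 is 22.

k = 22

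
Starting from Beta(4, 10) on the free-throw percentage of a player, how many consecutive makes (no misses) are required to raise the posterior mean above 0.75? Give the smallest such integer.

k = 27

After k makes and 0 misses the posterior is Beta(4+k, 10), with mean (4+k)/(4+10+k).
Set (4+k)/(14+k) > 0.75 and solve: k > (0.75·14 − 4)/(1 − 0.75) = 26.000.
The smallest integer exceeding 26.000 is 27, and checking k=27: (31)/(41) = 0.7561 > 0.75.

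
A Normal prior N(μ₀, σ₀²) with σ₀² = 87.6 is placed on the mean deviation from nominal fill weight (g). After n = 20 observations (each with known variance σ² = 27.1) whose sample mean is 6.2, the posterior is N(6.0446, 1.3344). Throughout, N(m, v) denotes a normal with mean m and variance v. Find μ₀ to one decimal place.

μ₀ = -4.0

With known observation variance, the Normal–Normal posterior has precision τ_n = τ₀ + n/σ² and mean μ_n = (τ₀μ₀ + (n/σ²)x̄)/τ_n.
Here τ₀ = 1/87.6 = 0.011416 and τ_data = 20/27.1 = 0.738007, so τ_n = 0.749423.
Rearranging for μ₀: μ₀ = (μ_n·τ_n − τ_data·x̄)/τ₀ = (6.0446·0.749423 − 0.738007·6.2) / 0.011416 = -0.045681/0.011416 ≈ -4.0.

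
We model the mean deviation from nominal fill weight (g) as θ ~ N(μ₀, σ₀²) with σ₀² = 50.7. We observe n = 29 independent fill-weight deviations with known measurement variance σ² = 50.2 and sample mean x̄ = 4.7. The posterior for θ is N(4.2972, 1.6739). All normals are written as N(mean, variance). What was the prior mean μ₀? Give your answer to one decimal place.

The posterior mean is a precision-weighted average: μ_n = (τ₀μ₀ + τ_data·x̄)/(τ₀+τ_data), with τ₀=1/σ₀² and τ_data=n/σ².
Here τ₀ = 1/50.7 = 0.019724 and τ_data = 29/50.2 = 0.577689, so τ_n = 0.597413.
Rearranging for μ₀: μ₀ = (μ_n·τ_n − τ_data·x̄)/τ₀ = (4.2972·0.597413 − 0.577689·4.7) / 0.019724 = -0.147935/0.019724 ≈ -7.5.

μ₀ = -7.5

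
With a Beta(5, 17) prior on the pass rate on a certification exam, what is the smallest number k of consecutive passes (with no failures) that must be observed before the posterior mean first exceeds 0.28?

k = 2

After k passes and 0 failures the posterior is Beta(5+k, 17), with mean (5+k)/(5+17+k).
Set (5+k)/(22+k) > 0.28 and solve: k > (0.28·22 − 5)/(1 − 0.28) = 1.611.
The smallest integer exceeding 1.611 is 2, and checking k=2: (7)/(24) = 0.2917 > 0.28.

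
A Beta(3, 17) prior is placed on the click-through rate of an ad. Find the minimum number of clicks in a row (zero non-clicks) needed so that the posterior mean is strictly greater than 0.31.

k = 5

After k clicks and 0 non-clicks the posterior is Beta(3+k, 17), with mean (3+k)/(3+17+k).
Set (3+k)/(20+k) > 0.31 and solve: k > (0.31·20 − 3)/(1 − 0.31) = 4.638.
The smallest integer exceeding 4.638 is 5.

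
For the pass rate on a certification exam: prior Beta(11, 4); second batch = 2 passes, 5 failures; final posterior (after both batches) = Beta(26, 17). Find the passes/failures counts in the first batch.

Sequential conjugate updates are equivalent to a single update on the pooled data, so total successes = posterior α − prior α and total failures = posterior β − prior β.
Total across both batches: 26−11=15 passes, 17−4=13 failures.
Subtract the second batch: 15−2=13 passes and 13−5=8 failures.

13 passes and 8 failures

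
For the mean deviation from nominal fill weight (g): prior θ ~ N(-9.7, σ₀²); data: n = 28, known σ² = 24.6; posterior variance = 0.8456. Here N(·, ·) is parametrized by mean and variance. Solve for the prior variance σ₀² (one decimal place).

σ₀² = 22.5

For the Normal–Normal model with known σ², precisions add: τ_n = τ₀ + n/σ².
So 1/σ₀² = 1/0.8456 − 28/24.6 = 1.182592 − 1.138211 = 0.044381.
Hence σ₀² = 1/0.044381 ≈ 22.5.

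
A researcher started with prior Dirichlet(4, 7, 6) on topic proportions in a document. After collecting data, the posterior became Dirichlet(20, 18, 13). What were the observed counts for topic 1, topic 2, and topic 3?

counts (16, 11, 7)

For a Dirichlet(α) prior with multinomial counts c, the posterior is Dirichlet(α + c) componentwise.
Counts are posterior − prior componentwise: 20−4=16, 18−7=11, 13−6=7.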